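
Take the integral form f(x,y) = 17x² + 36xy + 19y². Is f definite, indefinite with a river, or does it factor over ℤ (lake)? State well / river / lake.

D = b²−4ac = 36² − 4·17·19 = 4
D = 2² is a perfect square ⇒ form factors over ℤ ⇒ lakes

lake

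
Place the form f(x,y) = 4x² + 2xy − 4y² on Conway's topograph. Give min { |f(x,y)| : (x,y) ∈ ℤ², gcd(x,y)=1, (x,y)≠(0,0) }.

river: ρ → (-4,6,2)
river: ρ → (2,6,-4)
river: ρ → (-4,2,4)
river: ρ → (4,6,-2)
river: ρ → (-2,6,4)
river: ρ → (4,2,-4)
closes: descent 0, river 6
min |a| on river = 2

2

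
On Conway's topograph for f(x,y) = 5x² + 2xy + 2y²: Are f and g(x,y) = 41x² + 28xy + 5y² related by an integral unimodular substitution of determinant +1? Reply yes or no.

D₁ = -36, D₂ = -36
f: flip: (5,2,2)→(2,-2,5)
f: translate: b→2 (≡-2 mod 4), so (2,-2,5)→(2,2,5)
f: reduced (well bottom): (2,2,5) with a≤c, −a<b≤a
g: flip: (41,28,5)→(5,-28,41)
g: translate: b→2 (≡-28 mod 10), so (5,-28,41)→(5,2,2)
g: flip: (5,2,2)→(2,-2,5)
g: translate: b→2 (≡-2 mod 4), so (2,-2,5)→(2,2,5)
g: reduced (well bottom): (2,2,5) with a≤c, −a<b≤a
reduced forms (2, 2, 5) vs (2, 2, 5) ⇒ equivalent

yes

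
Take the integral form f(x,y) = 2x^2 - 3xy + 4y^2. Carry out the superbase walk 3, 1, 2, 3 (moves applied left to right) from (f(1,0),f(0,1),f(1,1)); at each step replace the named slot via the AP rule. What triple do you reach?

start (2,4,3) = (f(1,0),f(0,1),f(1,1))
replace slot 3: 2·(2+4) − 3 = 9 → (2,4,9)
replace slot 1: 2·(4+9) − 2 = 24 → (24,4,9)
replace slot 2: 2·(24+9) − 4 = 62 → (24,62,9)
replace slot 3: 2·(24+62) − 9 = 163 → (24,62,163)

24,62,163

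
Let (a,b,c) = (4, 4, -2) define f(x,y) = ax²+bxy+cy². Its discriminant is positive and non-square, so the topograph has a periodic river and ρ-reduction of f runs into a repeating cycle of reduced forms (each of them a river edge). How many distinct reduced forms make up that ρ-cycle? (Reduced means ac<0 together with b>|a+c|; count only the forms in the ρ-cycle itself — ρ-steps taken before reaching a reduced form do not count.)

D = 48, ⌊√D⌋ = 6
river: ρ → (-2,4,4)
river: ρ → (4,4,-2)
ρ-cycle length = 2 (tail of 0 descent steps not counted)

2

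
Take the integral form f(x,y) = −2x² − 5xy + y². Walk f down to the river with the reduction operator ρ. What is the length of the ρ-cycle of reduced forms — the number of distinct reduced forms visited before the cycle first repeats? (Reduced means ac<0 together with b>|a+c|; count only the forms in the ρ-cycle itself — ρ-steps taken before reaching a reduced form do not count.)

D = 33, ⌊√D⌋ = 5
descent: ρ → (1,5,-2)  [lands on river]
river: ρ → (-2,3,3)
river: ρ → (3,3,-2)
river: ρ → (-2,5,1)
ρ-cycle length = 4 (tail of 1 descent step not counted)

4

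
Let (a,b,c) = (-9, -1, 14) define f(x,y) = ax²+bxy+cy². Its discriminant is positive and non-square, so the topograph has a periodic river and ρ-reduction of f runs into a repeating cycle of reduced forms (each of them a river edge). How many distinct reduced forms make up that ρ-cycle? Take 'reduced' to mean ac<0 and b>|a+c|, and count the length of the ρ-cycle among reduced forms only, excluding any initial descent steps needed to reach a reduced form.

D = 505, ⌊√D⌋ = 22
descent: ρ → (14,1,-9)
descent: ρ → (-9,17,6)  [lands on river]
river: ρ → (6,19,-6)
river: ρ → (-6,17,9)
river: ρ → (9,19,-4)
river: ρ → (-4,21,4)
river: ρ → (4,19,-9)
ρ-cycle length = 6 (tail of 2 descent steps not counted)

6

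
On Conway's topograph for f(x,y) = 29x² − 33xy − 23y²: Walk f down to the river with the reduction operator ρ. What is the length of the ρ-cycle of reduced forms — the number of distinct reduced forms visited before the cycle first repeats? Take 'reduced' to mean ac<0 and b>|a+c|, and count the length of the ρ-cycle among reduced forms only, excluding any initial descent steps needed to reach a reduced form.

D = 3757, ⌊√D⌋ = 61
descent: ρ → (-23,33,29)  [lands on river]
river: ρ → (29,25,-27)
river: ρ → (-27,29,27)
river: ρ → (27,25,-29)
river: ρ → (-29,33,23)
river: ρ → (23,59,-3)
river: ρ → (-3,61,3)
river: ρ → (3,59,-23)
ρ-cycle length = 8 (tail of 1 descent step not counted)

8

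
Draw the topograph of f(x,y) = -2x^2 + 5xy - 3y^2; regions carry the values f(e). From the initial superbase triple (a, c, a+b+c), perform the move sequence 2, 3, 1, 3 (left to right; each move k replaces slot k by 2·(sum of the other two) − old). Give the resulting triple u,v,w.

start (-2,-3,0) = (f(1,0),f(0,1),f(1,1))
replace slot 2: 2·((-2)+0) − (-3) = -1 → (-2,-1,0)
replace slot 3: 2·((-2)+(-1)) − 0 = -6 → (-2,-1,-6)
replace slot 1: 2·((-1)+(-6)) − (-2) = -12 → (-12,-1,-6)
replace slot 3: 2·((-12)+(-1)) − (-6) = -20 → (-12,-1,-20)

-12,-1,-20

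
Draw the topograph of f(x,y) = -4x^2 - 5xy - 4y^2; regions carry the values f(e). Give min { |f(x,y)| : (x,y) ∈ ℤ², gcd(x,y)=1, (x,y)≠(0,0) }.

translate: b→-3 (≡5 mod 8), so (4,5,4)→(4,-3,3)
flip: (4,-3,3)→(3,3,4)
reduced (well bottom): (3,3,4) with a≤c, −a<b≤a
well minimum |f| = |-3| = 3 (negative-definite)

3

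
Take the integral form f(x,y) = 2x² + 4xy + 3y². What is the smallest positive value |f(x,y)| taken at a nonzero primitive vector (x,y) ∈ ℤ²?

translate: b→0 (≡4 mod 4), so (2,4,3)→(2,0,1)
flip: (2,0,1)→(1,0,2)
reduced (well bottom): (1,0,2) with a≤c, −a<b≤a
well minimum = a = 1

1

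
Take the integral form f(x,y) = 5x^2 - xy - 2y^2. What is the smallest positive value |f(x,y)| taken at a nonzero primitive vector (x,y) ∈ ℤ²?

descent: ρ → (-2,5,2)  [lands on river]
river: ρ → (2,3,-4)
river: ρ → (-4,5,1)
river: ρ → (1,5,-4)
river: ρ → (-4,3,2)
river: ρ → (2,5,-2)
river: ρ → (-2,3,4)
river: ρ → (4,5,-1)
river: ρ → (-1,5,4)
river: ρ → (4,3,-2)
closes: descent 1, river 10
min |a| on river = 1

1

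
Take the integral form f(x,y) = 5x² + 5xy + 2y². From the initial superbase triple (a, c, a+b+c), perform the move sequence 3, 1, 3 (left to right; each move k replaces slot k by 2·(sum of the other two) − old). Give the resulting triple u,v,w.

start (5,2,12) = (f(1,0),f(0,1),f(1,1))
replace slot 3: 2·(5+2) − 12 = 2 → (5,2,2)
replace slot 1: 2·(2+2) − 5 = 3 → (3,2,2)
replace slot 3: 2·(3+2) − 2 = 8 → (3,2,8)

3,2,8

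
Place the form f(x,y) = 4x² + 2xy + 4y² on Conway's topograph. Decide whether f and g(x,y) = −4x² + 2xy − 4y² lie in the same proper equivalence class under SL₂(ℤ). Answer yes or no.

D₁ = -60, D₂ = -60
f: reduced (well bottom): (4,2,4) with a≤c, −a<b≤a
g is negative-definite; reduce −g:
−g: flip: (4,-2,4)→(4,2,4)
−g: reduced (well bottom): (4,2,4) with a≤c, −a<b≤a
flip sign back: reduced form of g is (-4,-2,-4)
reduced forms (4, 2, 4) vs (-4, -2, -4) ⇒ inequivalent

no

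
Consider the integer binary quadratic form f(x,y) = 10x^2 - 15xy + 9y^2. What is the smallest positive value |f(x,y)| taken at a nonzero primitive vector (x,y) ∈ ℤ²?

translate: b→5 (≡-15 mod 20), so (10,-15,9)→(10,5,4)
flip: (10,5,4)→(4,-5,10)
translate: b→3 (≡-5 mod 8), so (4,-5,10)→(4,3,9)
reduced (well bottom): (4,3,9) with a≤c, −a<b≤a
well minimum = a = 4

4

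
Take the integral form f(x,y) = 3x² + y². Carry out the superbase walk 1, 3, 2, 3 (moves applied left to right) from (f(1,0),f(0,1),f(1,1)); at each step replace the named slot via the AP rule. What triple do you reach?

start (3,1,4) = (f(1,0),f(0,1),f(1,1))
replace slot 1: 2·(1+4) − 3 = 7 → (7,1,4)
replace slot 3: 2·(7+1) − 4 = 12 → (7,1,12)
replace slot 2: 2·(7+12) − 1 = 37 → (7,37,12)
replace slot 3: 2·(7+37) − 12 = 76 → (7,37,76)

7,37,76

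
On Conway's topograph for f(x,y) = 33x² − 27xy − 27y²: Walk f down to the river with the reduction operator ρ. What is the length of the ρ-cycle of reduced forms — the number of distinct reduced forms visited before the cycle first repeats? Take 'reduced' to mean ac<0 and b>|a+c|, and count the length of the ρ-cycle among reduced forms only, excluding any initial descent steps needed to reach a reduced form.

D = 4293, ⌊√D⌋ = 65
descent: ρ → (-27,27,33)  [lands on river]
river: ρ → (33,39,-21)
river: ρ → (-21,45,27)
river: ρ → (27,63,-3)
river: ρ → (-3,63,27)
river: ρ → (27,45,-21)
river: ρ → (-21,39,33)
river: ρ → (33,27,-27)
ρ-cycle length = 8 (tail of 1 descent step not counted)

8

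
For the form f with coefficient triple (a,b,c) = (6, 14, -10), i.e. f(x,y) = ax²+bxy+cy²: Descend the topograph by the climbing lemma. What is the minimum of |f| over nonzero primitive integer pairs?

river: ρ → (-10,6,10)
river: ρ → (10,14,-6)
river: ρ → (-6,10,14)
river: ρ → (14,18,-2)
river: ρ → (-2,18,14)
river: ρ → (14,10,-6)
river: ρ → (-6,14,10)
river: ρ → (10,6,-10)
river: ρ → (-10,14,6)
river: ρ → (6,10,-14)
river: ρ → (-14,18,2)
river: ρ → (2,18,-14)
river: ρ → (-14,10,6)
river: ρ → (6,14,-10)
closes: descent 0, river 14
min |a| on river = 2

2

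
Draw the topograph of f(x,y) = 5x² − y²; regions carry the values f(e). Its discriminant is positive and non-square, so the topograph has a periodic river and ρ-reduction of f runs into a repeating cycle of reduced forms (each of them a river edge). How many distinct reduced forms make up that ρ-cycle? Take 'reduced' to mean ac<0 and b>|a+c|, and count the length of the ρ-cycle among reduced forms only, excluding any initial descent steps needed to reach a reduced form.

D = 20, ⌊√D⌋ = 4
descent: ρ → (-1,4,1)  [lands on river]
river: ρ → (1,4,-1)
ρ-cycle length = 2 (tail of 1 descent step not counted)

2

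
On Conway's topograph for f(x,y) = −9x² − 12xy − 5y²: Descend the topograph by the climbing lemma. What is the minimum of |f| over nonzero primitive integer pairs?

translate: b→-6 (≡12 mod 18), so (9,12,5)→(9,-6,2)
flip: (9,-6,2)→(2,6,9)
translate: b→2 (≡6 mod 4), so (2,6,9)→(2,2,5)
reduced (well bottom): (2,2,5) with a≤c, −a<b≤a
well minimum |f| = |-2| = 2 (negative-definite)

2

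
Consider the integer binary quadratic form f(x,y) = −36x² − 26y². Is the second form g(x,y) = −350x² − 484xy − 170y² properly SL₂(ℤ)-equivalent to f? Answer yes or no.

D₁ = -3744, D₂ = -3744
f is negative-definite; reduce −f:
−f: flip: (36,0,26)→(26,0,36)
−f: reduced (well bottom): (26,0,36) with a≤c, −a<b≤a
flip sign back: reduced form of f is (-26,0,-36)
g is negative-definite; reduce −g:
−g: translate: b→-216 (≡484 mod 700), so (350,484,170)→(350,-216,36)
−g: flip: (350,-216,36)→(36,216,350)
−g: translate: b→0 (≡216 mod 72), so (36,216,350)→(36,0,26)
−g: flip: (36,0,26)→(26,0,36)
−g: reduced (well bottom): (26,0,36) with a≤c, −a<b≤a
flip sign back: reduced form of g is (-26,0,-36)
reduced forms (-26, 0, -36) vs (-26, 0, -36) ⇒ equivalent

yes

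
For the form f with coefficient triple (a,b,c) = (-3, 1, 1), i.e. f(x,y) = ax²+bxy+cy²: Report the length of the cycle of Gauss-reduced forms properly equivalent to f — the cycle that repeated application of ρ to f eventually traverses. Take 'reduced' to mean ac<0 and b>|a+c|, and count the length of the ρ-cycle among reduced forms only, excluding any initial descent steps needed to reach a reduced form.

D = 13, ⌊√D⌋ = 3
descent: ρ → (1,3,-1)  [lands on river]
river: ρ → (-1,3,1)
ρ-cycle length = 2 (tail of 1 descent step not counted)

2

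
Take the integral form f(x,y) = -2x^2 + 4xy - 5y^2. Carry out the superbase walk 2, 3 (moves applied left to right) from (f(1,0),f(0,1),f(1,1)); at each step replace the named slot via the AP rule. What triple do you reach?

start (-2,-5,-3) = (f(1,0),f(0,1),f(1,1))
replace slot 2: 2·((-2)+(-3)) − (-5) = -5 → (-2,-5,-3)
replace slot 3: 2·((-2)+(-5)) − (-3) = -11 → (-2,-5,-11)

-2,-5,-11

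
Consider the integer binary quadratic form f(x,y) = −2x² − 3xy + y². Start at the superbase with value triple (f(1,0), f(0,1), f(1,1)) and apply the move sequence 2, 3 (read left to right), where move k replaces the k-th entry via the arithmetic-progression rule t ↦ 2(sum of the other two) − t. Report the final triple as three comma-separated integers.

start (-2,1,-4) = (f(1,0),f(0,1),f(1,1))
replace slot 2: 2·((-2)+(-4)) − 1 = -13 → (-2,-13,-4)
replace slot 3: 2·((-2)+(-13)) − (-4) = -26 → (-2,-13,-26)

-2,-13,-26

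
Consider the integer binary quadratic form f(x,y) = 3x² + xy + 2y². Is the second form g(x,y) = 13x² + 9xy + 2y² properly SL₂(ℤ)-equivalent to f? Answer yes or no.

D₁ = -23, D₂ = -23
f: flip: (3,1,2)→(2,-1,3)
f: reduced (well bottom): (2,-1,3) with a≤c, −a<b≤a
g: flip: (13,9,2)→(2,-9,13)
g: translate: b→-1 (≡-9 mod 4), so (2,-9,13)→(2,-1,3)
g: reduced (well bottom): (2,-1,3) with a≤c, −a<b≤a
reduced forms (2, -1, 3) vs (2, -1, 3) ⇒ equivalent

yes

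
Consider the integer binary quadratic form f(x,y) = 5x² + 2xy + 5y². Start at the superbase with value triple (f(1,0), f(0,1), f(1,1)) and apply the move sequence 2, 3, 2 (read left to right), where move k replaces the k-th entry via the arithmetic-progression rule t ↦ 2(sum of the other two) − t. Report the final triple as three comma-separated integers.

start (5,5,12) = (f(1,0),f(0,1),f(1,1))
replace slot 2: 2·(5+12) − 5 = 29 → (5,29,12)
replace slot 3: 2·(5+29) − 12 = 56 → (5,29,56)
replace slot 2: 2·(5+56) − 29 = 93 → (5,93,56)

5,93,56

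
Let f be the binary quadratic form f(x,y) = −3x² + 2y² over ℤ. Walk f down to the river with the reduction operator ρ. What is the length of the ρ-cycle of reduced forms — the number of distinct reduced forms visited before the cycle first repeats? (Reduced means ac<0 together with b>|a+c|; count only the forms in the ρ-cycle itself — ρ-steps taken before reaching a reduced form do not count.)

D = 24, ⌊√D⌋ = 4
descent: ρ → (2,4,-1)  [lands on river]
river: ρ → (-1,4,2)
ρ-cycle length = 2 (tail of 1 descent step not counted)

2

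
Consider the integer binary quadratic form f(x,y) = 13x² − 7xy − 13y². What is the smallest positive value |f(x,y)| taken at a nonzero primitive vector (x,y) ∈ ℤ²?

descent: ρ → (-13,7,13)  [lands on river]
river: ρ → (13,19,-7)
river: ρ → (-7,23,7)
river: ρ → (7,19,-13)
closes: descent 1, river 4
min |a| on river = 7

7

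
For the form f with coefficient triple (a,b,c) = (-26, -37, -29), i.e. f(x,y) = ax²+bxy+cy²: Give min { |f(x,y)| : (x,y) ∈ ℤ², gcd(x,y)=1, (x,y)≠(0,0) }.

translate: b→-15 (≡37 mod 52), so (26,37,29)→(26,-15,18)
flip: (26,-15,18)→(18,15,26)
reduced (well bottom): (18,15,26) with a≤c, −a<b≤a
well minimum |f| = |-18| = 18 (negative-definite)

18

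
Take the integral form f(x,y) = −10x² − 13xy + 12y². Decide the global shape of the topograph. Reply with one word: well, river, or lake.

D = b²−4ac = (-13)² − 4·(-10)·12 = 649
D > 0 non-square ⇒ indefinite ⇒ periodic river

river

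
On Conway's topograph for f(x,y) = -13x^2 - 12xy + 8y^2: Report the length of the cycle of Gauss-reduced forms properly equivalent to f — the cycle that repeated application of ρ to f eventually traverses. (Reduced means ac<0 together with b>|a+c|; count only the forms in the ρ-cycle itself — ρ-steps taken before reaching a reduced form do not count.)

D = 560, ⌊√D⌋ = 23
descent: ρ → (8,12,-13)  [lands on river]
river: ρ → (-13,14,7)
river: ρ → (7,14,-13)
river: ρ → (-13,12,8)
river: ρ → (8,20,-5)
river: ρ → (-5,20,8)
ρ-cycle length = 6 (tail of 1 descent step not counted)

6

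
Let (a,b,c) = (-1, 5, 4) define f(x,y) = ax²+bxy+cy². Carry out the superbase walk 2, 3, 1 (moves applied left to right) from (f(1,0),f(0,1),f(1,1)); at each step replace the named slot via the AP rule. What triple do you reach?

start (-1,4,8) = (f(1,0),f(0,1),f(1,1))
replace slot 2: 2·((-1)+8) − 4 = 10 → (-1,10,8)
replace slot 3: 2·((-1)+10) − 8 = 10 → (-1,10,10)
replace slot 1: 2·(10+10) − (-1) = 41 → (41,10,10)

41,10,10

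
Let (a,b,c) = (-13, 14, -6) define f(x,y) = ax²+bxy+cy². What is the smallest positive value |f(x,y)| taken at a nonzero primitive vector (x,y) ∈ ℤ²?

translate: b→12 (≡-14 mod 26), so (13,-14,6)→(13,12,5)
flip: (13,12,5)→(5,-12,13)
translate: b→-2 (≡-12 mod 10), so (5,-12,13)→(5,-2,6)
reduced (well bottom): (5,-2,6) with a≤c, −a<b≤a
well minimum |f| = |-5| = 5 (negative-definite)

5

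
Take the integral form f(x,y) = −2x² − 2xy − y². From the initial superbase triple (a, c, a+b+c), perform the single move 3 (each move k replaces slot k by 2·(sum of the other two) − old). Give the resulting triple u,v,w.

start (-2,-1,-5) = (f(1,0),f(0,1),f(1,1))
replace slot 3: 2·((-2)+(-1)) − (-5) = -1 → (-2,-1,-1)

-2,-1,-1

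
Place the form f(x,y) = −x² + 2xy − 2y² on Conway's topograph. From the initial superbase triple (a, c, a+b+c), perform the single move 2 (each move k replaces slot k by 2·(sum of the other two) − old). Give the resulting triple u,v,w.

start (-1,-2,-1) = (f(1,0),f(0,1),f(1,1))
replace slot 2: 2·((-1)+(-1)) − (-2) = -2 → (-1,-2,-1)

-1,-2,-1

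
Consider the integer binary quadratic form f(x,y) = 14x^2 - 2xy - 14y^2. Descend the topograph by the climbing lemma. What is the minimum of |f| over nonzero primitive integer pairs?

descent: ρ → (-14,2,14)  [lands on river]
river: ρ → (14,26,-2)
river: ρ → (-2,26,14)
river: ρ → (14,2,-14)
river: ρ → (-14,26,2)
river: ρ → (2,26,-14)
closes: descent 1, river 6
min |a| on river = 2

2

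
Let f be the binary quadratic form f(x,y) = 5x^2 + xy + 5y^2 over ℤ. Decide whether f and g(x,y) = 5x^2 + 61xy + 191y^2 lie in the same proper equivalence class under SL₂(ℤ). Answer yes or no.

D₁ = -99, D₂ = -99
f: reduced (well bottom): (5,1,5) with a≤c, −a<b≤a
g: translate: b→1 (≡61 mod 10), so (5,61,191)→(5,1,5)
g: reduced (well bottom): (5,1,5) with a≤c, −a<b≤a
reduced forms (5, 1, 5) vs (5, 1, 5) ⇒ equivalent

yes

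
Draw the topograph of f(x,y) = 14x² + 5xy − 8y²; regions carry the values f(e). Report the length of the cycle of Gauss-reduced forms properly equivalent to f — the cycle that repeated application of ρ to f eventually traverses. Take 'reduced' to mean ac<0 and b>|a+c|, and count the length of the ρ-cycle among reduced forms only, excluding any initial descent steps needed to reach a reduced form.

D = 473, ⌊√D⌋ = 21
descent: ρ → (-8,11,11)  [lands on river]
river: ρ → (11,11,-8)
river: ρ → (-8,21,1)
river: ρ → (1,21,-8)
ρ-cycle length = 4 (tail of 1 descent step not counted)

4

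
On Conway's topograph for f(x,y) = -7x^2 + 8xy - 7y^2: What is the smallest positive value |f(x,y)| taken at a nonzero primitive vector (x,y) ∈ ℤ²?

translate: b→6 (≡-8 mod 14), so (7,-8,7)→(7,6,6)
flip: (7,6,6)→(6,-6,7)
translate: b→6 (≡-6 mod 12), so (6,-6,7)→(6,6,7)
reduced (well bottom): (6,6,7) with a≤c, −a<b≤a
well minimum |f| = |-6| = 6 (negative-definite)

6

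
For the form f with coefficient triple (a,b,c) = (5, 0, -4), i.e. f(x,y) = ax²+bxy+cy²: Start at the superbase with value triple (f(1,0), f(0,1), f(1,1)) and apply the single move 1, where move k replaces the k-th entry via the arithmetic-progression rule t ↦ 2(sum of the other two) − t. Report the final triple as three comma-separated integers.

start (5,-4,1) = (f(1,0),f(0,1),f(1,1))
replace slot 1: 2·((-4)+1) − 5 = -11 → (-11,-4,1)

-11,-4,1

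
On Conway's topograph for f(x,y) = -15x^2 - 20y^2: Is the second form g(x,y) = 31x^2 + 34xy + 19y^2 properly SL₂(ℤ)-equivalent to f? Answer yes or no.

D₁ = -1200, D₂ = -1200
f is negative-definite; reduce −f:
−f: reduced (well bottom): (15,0,20) with a≤c, −a<b≤a
flip sign back: reduced form of f is (-15,0,-20)
g: translate: b→-28 (≡34 mod 62), so (31,34,19)→(31,-28,16)
g: flip: (31,-28,16)→(16,28,31)
g: translate: b→-4 (≡28 mod 32), so (16,28,31)→(16,-4,19)
g: reduced (well bottom): (16,-4,19) with a≤c, −a<b≤a
reduced forms (-15, 0, -20) vs (16, -4, 19) ⇒ inequivalent

no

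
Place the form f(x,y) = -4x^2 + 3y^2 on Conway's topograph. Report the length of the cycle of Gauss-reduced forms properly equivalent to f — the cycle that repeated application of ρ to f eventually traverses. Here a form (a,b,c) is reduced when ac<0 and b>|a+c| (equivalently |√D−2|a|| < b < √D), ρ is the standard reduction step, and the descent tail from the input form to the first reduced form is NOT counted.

D = 48, ⌊√D⌋ = 6
descent: ρ → (3,6,-1)  [lands on river]
river: ρ → (-1,6,3)
ρ-cycle length = 2 (tail of 1 descent step not counted)

2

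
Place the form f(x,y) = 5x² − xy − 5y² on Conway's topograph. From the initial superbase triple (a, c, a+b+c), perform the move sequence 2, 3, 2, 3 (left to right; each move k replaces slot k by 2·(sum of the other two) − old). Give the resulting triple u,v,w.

start (5,-5,-1) = (f(1,0),f(0,1),f(1,1))
replace slot 2: 2·(5+(-1)) − (-5) = 13 → (5,13,-1)
replace slot 3: 2·(5+13) − (-1) = 37 → (5,13,37)
replace slot 2: 2·(5+37) − 13 = 71 → (5,71,37)
replace slot 3: 2·(5+71) − 37 = 115 → (5,71,115)

5,71,115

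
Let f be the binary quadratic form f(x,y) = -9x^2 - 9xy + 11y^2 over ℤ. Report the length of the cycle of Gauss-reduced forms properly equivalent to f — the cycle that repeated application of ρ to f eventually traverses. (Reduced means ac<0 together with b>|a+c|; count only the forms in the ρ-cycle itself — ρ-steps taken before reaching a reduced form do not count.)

D = 477, ⌊√D⌋ = 21
descent: ρ → (11,9,-9)  [lands on river]
river: ρ → (-9,9,11)
river: ρ → (11,13,-7)
river: ρ → (-7,15,9)
river: ρ → (9,21,-1)
river: ρ → (-1,21,9)
river: ρ → (9,15,-7)
river: ρ → (-7,13,11)
ρ-cycle length = 8 (tail of 1 descent step not counted)

8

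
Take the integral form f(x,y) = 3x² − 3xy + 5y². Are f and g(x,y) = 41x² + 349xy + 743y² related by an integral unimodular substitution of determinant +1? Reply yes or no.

D₁ = -51, D₂ = -51
f: translate: b→3 (≡-3 mod 6), so (3,-3,5)→(3,3,5)
f: reduced (well bottom): (3,3,5) with a≤c, −a<b≤a
g: translate: b→21 (≡349 mod 82), so (41,349,743)→(41,21,3)
g: flip: (41,21,3)→(3,-21,41)
g: translate: b→3 (≡-21 mod 6), so (3,-21,41)→(3,3,5)
g: reduced (well bottom): (3,3,5) with a≤c, −a<b≤a
reduced forms (3, 3, 5) vs (3, 3, 5) ⇒ equivalent

yes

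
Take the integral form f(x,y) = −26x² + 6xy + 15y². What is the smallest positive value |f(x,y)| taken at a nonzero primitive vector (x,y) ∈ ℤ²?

descent: ρ → (15,24,-17)  [lands on river]
river: ρ → (-17,10,22)
river: ρ → (22,34,-5)
river: ρ → (-5,36,15)
closes: descent 1, river 4
min |a| on river = 5

5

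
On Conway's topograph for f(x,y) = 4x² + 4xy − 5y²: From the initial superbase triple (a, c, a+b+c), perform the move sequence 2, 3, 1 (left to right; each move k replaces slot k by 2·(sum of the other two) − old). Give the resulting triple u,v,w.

start (4,-5,3) = (f(1,0),f(0,1),f(1,1))
replace slot 2: 2·(4+3) − (-5) = 19 → (4,19,3)
replace slot 3: 2·(4+19) − 3 = 43 → (4,19,43)
replace slot 1: 2·(19+43) − 4 = 120 → (120,19,43)

120,19,43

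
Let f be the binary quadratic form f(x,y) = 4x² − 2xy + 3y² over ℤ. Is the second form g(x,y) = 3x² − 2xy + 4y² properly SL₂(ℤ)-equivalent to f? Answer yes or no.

D₁ = -44, D₂ = -44
f: flip: (4,-2,3)→(3,2,4)
f: reduced (well bottom): (3,2,4) with a≤c, −a<b≤a
g: reduced (well bottom): (3,-2,4) with a≤c, −a<b≤a
reduced forms (3, 2, 4) vs (3, -2, 4) ⇒ inequivalent

no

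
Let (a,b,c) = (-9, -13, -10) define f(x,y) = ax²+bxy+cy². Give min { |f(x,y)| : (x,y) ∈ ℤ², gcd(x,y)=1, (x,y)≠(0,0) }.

translate: b→-5 (≡13 mod 18), so (9,13,10)→(9,-5,6)
flip: (9,-5,6)→(6,5,9)
reduced (well bottom): (6,5,9) with a≤c, −a<b≤a
well minimum |f| = |-6| = 6 (negative-definite)

6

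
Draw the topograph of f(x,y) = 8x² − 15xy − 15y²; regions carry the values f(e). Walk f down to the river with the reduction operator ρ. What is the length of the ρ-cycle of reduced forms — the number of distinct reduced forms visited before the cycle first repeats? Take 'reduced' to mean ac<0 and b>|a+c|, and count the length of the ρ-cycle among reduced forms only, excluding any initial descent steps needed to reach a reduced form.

D = 705, ⌊√D⌋ = 26
descent: ρ → (-15,15,8)  [lands on river]
river: ρ → (8,17,-13)
river: ρ → (-13,9,12)
river: ρ → (12,15,-10)
river: ρ → (-10,25,2)
river: ρ → (2,23,-22)
river: ρ → (-22,21,3)
river: ρ → (3,21,-22)
river: ρ → (-22,23,2)
river: ρ → (2,25,-10)
river: ρ → (-10,15,12)
river: ρ → (12,9,-13)
river: ρ → (-13,17,8)
river: ρ → (8,15,-15)
ρ-cycle length = 14 (tail of 1 descent step not counted)

14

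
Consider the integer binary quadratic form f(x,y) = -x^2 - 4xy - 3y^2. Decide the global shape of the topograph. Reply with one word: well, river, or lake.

D = b²−4ac = (-4)² − 4·(-1)·(-3) = 4
D = 2² is a perfect square ⇒ form factors over ℤ ⇒ lakes

lake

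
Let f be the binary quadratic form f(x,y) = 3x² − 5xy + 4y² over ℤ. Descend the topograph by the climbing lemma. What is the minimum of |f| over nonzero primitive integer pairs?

translate: b→1 (≡-5 mod 6), so (3,-5,4)→(3,1,2)
flip: (3,1,2)→(2,-1,3)
reduced (well bottom): (2,-1,3) with a≤c, −a<b≤a
well minimum = a = 2

2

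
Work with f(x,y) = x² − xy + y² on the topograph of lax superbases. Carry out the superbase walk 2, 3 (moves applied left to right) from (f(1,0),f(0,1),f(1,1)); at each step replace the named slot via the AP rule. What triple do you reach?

start (1,1,1) = (f(1,0),f(0,1),f(1,1))
replace slot 2: 2·(1+1) − 1 = 3 → (1,3,1)
replace slot 3: 2·(1+3) − 1 = 7 → (1,3,7)

1,3,7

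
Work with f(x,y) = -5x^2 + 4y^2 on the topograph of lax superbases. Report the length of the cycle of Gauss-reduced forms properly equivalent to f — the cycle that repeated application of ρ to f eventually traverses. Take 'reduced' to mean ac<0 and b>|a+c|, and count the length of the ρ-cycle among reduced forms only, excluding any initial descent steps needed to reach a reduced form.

D = 80, ⌊√D⌋ = 8
descent: ρ → (4,8,-1)  [lands on river]
river: ρ → (-1,8,4)
ρ-cycle length = 2 (tail of 1 descent step not counted)

2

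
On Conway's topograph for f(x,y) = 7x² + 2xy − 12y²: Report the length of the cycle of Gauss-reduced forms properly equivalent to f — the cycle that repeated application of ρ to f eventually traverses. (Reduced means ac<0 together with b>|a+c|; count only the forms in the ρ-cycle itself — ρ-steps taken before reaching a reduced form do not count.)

D = 340, ⌊√D⌋ = 18
descent: ρ → (-12,-2,7)
descent: ρ → (7,16,-3)  [lands on river]
river: ρ → (-3,14,12)
river: ρ → (12,10,-5)
river: ρ → (-5,10,12)
river: ρ → (12,14,-3)
river: ρ → (-3,16,7)
river: ρ → (7,12,-7)
river: ρ → (-7,16,3)
river: ρ → (3,14,-12)
river: ρ → (-12,10,5)
river: ρ → (5,10,-12)
river: ρ → (-12,14,3)
river: ρ → (3,16,-7)
river: ρ → (-7,12,7)
ρ-cycle length = 14 (tail of 2 descent steps not counted)

14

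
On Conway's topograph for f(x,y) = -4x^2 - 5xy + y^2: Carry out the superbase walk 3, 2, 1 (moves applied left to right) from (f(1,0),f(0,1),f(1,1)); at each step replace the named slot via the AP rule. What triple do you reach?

start (-4,1,-8) = (f(1,0),f(0,1),f(1,1))
replace slot 3: 2·((-4)+1) − (-8) = 2 → (-4,1,2)
replace slot 2: 2·((-4)+2) − 1 = -5 → (-4,-5,2)
replace slot 1: 2·((-5)+2) − (-4) = -2 → (-2,-5,2)

-2,-5,2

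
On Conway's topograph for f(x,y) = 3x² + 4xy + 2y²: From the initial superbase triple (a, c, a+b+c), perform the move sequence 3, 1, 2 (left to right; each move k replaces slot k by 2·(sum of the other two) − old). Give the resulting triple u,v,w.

start (3,2,9) = (f(1,0),f(0,1),f(1,1))
replace slot 3: 2·(3+2) − 9 = 1 → (3,2,1)
replace slot 1: 2·(2+1) − 3 = 3 → (3,2,1)
replace slot 2: 2·(3+1) − 2 = 6 → (3,6,1)

3,6,1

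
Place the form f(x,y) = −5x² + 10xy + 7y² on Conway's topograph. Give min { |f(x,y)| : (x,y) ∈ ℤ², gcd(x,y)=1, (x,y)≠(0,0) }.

river: ρ → (7,4,-8)
river: ρ → (-8,12,3)
river: ρ → (3,12,-8)
river: ρ → (-8,4,7)
river: ρ → (7,10,-5)
river: ρ → (-5,10,7)
closes: descent 0, river 6
min |a| on river = 3

3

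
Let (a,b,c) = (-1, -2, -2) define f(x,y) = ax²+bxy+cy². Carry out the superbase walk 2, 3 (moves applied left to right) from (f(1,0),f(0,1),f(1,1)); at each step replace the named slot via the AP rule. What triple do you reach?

start (-1,-2,-5) = (f(1,0),f(0,1),f(1,1))
replace slot 2: 2·((-1)+(-5)) − (-2) = -10 → (-1,-10,-5)
replace slot 3: 2·((-1)+(-10)) − (-5) = -17 → (-1,-10,-17)

-1,-10,-17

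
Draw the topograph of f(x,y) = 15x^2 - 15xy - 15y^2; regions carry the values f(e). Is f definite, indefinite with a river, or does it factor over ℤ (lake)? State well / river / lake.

D = b²−4ac = (-15)² − 4·15·(-15) = 1125
D > 0 non-square ⇒ indefinite ⇒ periodic river

river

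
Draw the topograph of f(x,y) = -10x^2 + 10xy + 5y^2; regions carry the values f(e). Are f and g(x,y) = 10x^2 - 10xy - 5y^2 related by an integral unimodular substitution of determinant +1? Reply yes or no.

D₁ = 300, D₂ = 300
river cycle of f (length 2): (5, 10, -10), (-10, 10, 5)
river cycle of g (length 2): (-5, 10, 10), (10, 10, -5)
cycles differ ⇒ inequivalent

no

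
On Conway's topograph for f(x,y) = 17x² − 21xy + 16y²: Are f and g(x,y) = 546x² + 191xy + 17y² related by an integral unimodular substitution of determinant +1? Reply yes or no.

D₁ = -647, D₂ = -647
f: translate: b→13 (≡-21 mod 34), so (17,-21,16)→(17,13,12)
f: flip: (17,13,12)→(12,-13,17)
f: translate: b→11 (≡-13 mod 24), so (12,-13,17)→(12,11,16)
f: reduced (well bottom): (12,11,16) with a≤c, −a<b≤a
g: flip: (546,191,17)→(17,-191,546)
g: translate: b→13 (≡-191 mod 34), so (17,-191,546)→(17,13,12)
g: flip: (17,13,12)→(12,-13,17)
g: translate: b→11 (≡-13 mod 24), so (12,-13,17)→(12,11,16)
g: reduced (well bottom): (12,11,16) with a≤c, −a<b≤a
reduced forms (12, 11, 16) vs (12, 11, 16) ⇒ equivalent

yes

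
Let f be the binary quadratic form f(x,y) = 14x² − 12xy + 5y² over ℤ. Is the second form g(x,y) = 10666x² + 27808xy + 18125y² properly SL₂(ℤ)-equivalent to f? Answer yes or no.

D₁ = -136, D₂ = -136
f: flip: (14,-12,5)→(5,12,14)
f: translate: b→2 (≡12 mod 10), so (5,12,14)→(5,2,7)
f: reduced (well bottom): (5,2,7) with a≤c, −a<b≤a
g: translate: b→6476 (≡27808 mod 21332), so (10666,27808,18125)→(10666,6476,983)
g: flip: (10666,6476,983)→(983,-6476,10666)
g: translate: b→-578 (≡-6476 mod 1966), so (983,-6476,10666)→(983,-578,85)
g: flip: (983,-578,85)→(85,578,983)
g: translate: b→68 (≡578 mod 170), so (85,578,983)→(85,68,14)
g: flip: (85,68,14)→(14,-68,85)
g: translate: b→-12 (≡-68 mod 28), so (14,-68,85)→(14,-12,5)
g: flip: (14,-12,5)→(5,12,14)
g: translate: b→2 (≡12 mod 10), so (5,12,14)→(5,2,7)
g: reduced (well bottom): (5,2,7) with a≤c, −a<b≤a
reduced forms (5, 2, 7) vs (5, 2, 7) ⇒ equivalent

yes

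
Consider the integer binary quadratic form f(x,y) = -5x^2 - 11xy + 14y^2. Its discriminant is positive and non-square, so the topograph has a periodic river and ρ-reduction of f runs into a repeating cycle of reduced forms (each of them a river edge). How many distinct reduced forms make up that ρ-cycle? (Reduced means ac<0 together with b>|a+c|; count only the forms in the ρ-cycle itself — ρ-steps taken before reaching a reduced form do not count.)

D = 401, ⌊√D⌋ = 20
descent: ρ → (14,11,-5)  [lands on river]
river: ρ → (-5,19,2)
river: ρ → (2,17,-14)
river: ρ → (-14,11,5)
river: ρ → (5,19,-2)
river: ρ → (-2,17,14)
ρ-cycle length = 6 (tail of 1 descent step not counted)

6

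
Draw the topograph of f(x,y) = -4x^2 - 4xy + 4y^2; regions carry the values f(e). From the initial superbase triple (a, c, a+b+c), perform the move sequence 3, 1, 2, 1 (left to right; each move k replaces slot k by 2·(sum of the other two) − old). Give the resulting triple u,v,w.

start (-4,4,-4) = (f(1,0),f(0,1),f(1,1))
replace slot 3: 2·((-4)+4) − (-4) = 4 → (-4,4,4)
replace slot 1: 2·(4+4) − (-4) = 20 → (20,4,4)
replace slot 2: 2·(20+4) − 4 = 44 → (20,44,4)
replace slot 1: 2·(44+4) − 20 = 76 → (76,44,4)

76,44,4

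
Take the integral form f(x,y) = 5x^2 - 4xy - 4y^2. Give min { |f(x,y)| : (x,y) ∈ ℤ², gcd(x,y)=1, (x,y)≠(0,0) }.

descent: ρ → (-4,4,5)  [lands on river]
river: ρ → (5,6,-3)
river: ρ → (-3,6,5)
river: ρ → (5,4,-4)
closes: descent 1, river 4
min |a| on river = 3

3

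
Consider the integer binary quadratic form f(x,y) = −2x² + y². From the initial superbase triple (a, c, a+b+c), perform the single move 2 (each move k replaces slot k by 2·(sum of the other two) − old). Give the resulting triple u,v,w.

start (-2,1,-1) = (f(1,0),f(0,1),f(1,1))
replace slot 2: 2·((-2)+(-1)) − 1 = -7 → (-2,-7,-1)

-2,-7,-1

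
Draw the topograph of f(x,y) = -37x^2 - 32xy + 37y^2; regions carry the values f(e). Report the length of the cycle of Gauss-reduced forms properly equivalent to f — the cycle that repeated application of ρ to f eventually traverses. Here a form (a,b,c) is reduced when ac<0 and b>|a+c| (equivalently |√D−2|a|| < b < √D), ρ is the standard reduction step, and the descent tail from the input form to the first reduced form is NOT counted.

D = 6500, ⌊√D⌋ = 80
descent: ρ → (37,32,-37)  [lands on river]
river: ρ → (-37,42,32)
river: ρ → (32,22,-47)
river: ρ → (-47,72,7)
river: ρ → (7,68,-67)
river: ρ → (-67,66,8)
river: ρ → (8,78,-13)
river: ρ → (-13,78,8)
river: ρ → (8,66,-67)
river: ρ → (-67,68,7)
river: ρ → (7,72,-47)
river: ρ → (-47,22,32)
river: ρ → (32,42,-37)
river: ρ → (-37,32,37)
river: ρ → (37,42,-32)
river: ρ → (-32,22,47)
river: ρ → (47,72,-7)
river: ρ → (-7,68,67)
river: ρ → (67,66,-8)
river: ρ → (-8,78,13)
river: ρ → (13,78,-8)
river: ρ → (-8,66,67)
river: ρ → (67,68,-7)
river: ρ → (-7,72,47)
river: ρ → (47,22,-32)
river: ρ → (-32,42,37)
ρ-cycle length = 26 (tail of 1 descent step not counted)

26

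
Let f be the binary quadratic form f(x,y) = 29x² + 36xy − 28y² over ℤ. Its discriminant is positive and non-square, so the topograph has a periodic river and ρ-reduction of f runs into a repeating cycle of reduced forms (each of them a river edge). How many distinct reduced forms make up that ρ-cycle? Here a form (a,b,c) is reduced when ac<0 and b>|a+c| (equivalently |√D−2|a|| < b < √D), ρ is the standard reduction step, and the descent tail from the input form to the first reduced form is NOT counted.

D = 4544, ⌊√D⌋ = 67
river: ρ → (-28,20,37)
river: ρ → (37,54,-11)
river: ρ → (-11,56,32)
river: ρ → (32,8,-35)
river: ρ → (-35,62,5)
river: ρ → (5,58,-59)
river: ρ → (-59,60,4)
river: ρ → (4,60,-59)
river: ρ → (-59,58,5)
river: ρ → (5,62,-35)
river: ρ → (-35,8,32)
river: ρ → (32,56,-11)
river: ρ → (-11,54,37)
river: ρ → (37,20,-28)
river: ρ → (-28,36,29)
river: ρ → (29,22,-35)
river: ρ → (-35,48,16)
river: ρ → (16,48,-35)
river: ρ → (-35,22,29)
river: ρ → (29,36,-28)
ρ-cycle length = 20 (tail of 0 descent steps not counted)

20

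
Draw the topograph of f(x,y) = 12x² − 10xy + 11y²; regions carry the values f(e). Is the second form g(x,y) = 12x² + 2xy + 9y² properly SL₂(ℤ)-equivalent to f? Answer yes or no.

D₁ = -428, D₂ = -428
f: flip: (12,-10,11)→(11,10,12)
f: reduced (well bottom): (11,10,12) with a≤c, −a<b≤a
g: flip: (12,2,9)→(9,-2,12)
g: reduced (well bottom): (9,-2,12) with a≤c, −a<b≤a
reduced forms (11, 10, 12) vs (9, -2, 12) ⇒ inequivalent

no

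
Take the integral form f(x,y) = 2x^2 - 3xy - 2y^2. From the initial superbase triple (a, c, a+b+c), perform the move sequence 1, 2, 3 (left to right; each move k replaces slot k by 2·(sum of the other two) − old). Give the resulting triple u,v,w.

start (2,-2,-3) = (f(1,0),f(0,1),f(1,1))
replace slot 1: 2·((-2)+(-3)) − 2 = -12 → (-12,-2,-3)
replace slot 2: 2·((-12)+(-3)) − (-2) = -28 → (-12,-28,-3)
replace slot 3: 2·((-12)+(-28)) − (-3) = -77 → (-12,-28,-77)

-12,-28,-77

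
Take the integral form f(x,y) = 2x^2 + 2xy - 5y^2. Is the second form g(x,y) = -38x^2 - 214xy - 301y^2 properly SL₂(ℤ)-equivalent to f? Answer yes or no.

D₁ = 44, D₂ = 44
river cycle of f (length 2): (2, 6, -1), (-1, 6, 2)
river cycle of g (length 2): (-1, 6, 2), (2, 6, -1)
cycles coincide ⇒ equivalent

yes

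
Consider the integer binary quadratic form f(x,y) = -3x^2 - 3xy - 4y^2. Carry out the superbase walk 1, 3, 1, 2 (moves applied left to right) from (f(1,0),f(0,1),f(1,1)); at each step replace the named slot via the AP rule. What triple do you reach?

start (-3,-4,-10) = (f(1,0),f(0,1),f(1,1))
replace slot 1: 2·((-4)+(-10)) − (-3) = -25 → (-25,-4,-10)
replace slot 3: 2·((-25)+(-4)) − (-10) = -48 → (-25,-4,-48)
replace slot 1: 2·((-4)+(-48)) − (-25) = -79 → (-79,-4,-48)
replace slot 2: 2·((-79)+(-48)) − (-4) = -250 → (-79,-250,-48)

-79,-250,-48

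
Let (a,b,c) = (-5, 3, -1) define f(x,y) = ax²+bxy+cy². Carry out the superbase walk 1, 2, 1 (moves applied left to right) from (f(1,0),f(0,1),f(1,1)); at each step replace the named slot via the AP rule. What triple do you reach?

start (-5,-1,-3) = (f(1,0),f(0,1),f(1,1))
replace slot 1: 2·((-1)+(-3)) − (-5) = -3 → (-3,-1,-3)
replace slot 2: 2·((-3)+(-3)) − (-1) = -11 → (-3,-11,-3)
replace slot 1: 2·((-11)+(-3)) − (-3) = -25 → (-25,-11,-3)

-25,-11,-3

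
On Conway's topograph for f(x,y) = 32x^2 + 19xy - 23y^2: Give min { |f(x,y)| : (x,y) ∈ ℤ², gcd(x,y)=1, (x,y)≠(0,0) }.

river: ρ → (-23,27,28)
river: ρ → (28,29,-22)
river: ρ → (-22,15,35)
river: ρ → (35,55,-2)
river: ρ → (-2,57,7)
river: ρ → (7,55,-10)
river: ρ → (-10,45,32)
river: ρ → (32,19,-23)
closes: descent 0, river 8
min |a| on river = 2

2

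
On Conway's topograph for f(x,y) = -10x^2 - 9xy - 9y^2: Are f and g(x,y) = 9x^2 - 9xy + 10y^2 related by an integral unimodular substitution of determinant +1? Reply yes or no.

D₁ = -279, D₂ = -279
f is negative-definite; reduce −f:
−f: flip: (10,9,9)→(9,-9,10)
−f: translate: b→9 (≡-9 mod 18), so (9,-9,10)→(9,9,10)
−f: reduced (well bottom): (9,9,10) with a≤c, −a<b≤a
flip sign back: reduced form of f is (-9,-9,-10)
g: translate: b→9 (≡-9 mod 18), so (9,-9,10)→(9,9,10)
g: reduced (well bottom): (9,9,10) with a≤c, −a<b≤a
reduced forms (-9, -9, -10) vs (9, 9, 10) ⇒ inequivalent

no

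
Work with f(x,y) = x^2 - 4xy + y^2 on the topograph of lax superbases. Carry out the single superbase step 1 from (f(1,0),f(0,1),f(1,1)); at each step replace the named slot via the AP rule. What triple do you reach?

start (1,1,-2) = (f(1,0),f(0,1),f(1,1))
replace slot 1: 2·(1+(-2)) − 1 = -3 → (-3,1,-2)

-3,1,-2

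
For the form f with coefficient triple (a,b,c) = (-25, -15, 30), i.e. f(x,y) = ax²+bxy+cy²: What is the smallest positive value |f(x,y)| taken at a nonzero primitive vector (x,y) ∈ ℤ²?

descent: ρ → (30,15,-25)  [lands on river]
river: ρ → (-25,35,20)
river: ρ → (20,45,-15)
river: ρ → (-15,45,20)
river: ρ → (20,35,-25)
river: ρ → (-25,15,30)
river: ρ → (30,45,-10)
river: ρ → (-10,55,5)
river: ρ → (5,55,-10)
river: ρ → (-10,45,30)
closes: descent 1, river 10
min |a| on river = 5

5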